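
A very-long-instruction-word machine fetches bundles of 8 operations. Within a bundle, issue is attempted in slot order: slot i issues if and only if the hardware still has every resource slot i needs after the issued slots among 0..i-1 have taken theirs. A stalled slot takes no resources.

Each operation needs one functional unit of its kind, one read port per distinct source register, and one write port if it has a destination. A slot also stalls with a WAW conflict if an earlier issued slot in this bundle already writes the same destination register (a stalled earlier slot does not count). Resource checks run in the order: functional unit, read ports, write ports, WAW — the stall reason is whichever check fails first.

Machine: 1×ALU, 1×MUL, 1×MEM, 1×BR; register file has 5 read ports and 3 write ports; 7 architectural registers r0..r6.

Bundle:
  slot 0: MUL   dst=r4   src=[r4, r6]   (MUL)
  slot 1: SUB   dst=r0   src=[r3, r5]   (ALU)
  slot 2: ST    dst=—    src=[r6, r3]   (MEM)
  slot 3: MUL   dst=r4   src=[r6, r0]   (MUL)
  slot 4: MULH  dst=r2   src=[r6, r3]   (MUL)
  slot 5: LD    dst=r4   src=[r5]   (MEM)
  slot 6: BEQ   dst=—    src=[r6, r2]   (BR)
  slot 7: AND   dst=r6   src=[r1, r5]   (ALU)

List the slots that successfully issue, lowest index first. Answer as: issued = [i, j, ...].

issued = [0, 1]

#0 MUL src=r4,r6 dispatched  <A:1 Mu:0 Ld:1 B:1 rd:3 wr:2>
#1 ALU src=r3,r5 dispatched  <A:0 Mu:0 Ld:1 B:1 rd:1 wr:1>
#2 MEM src=r6,r3 held:RD_PORT  <A:0 Mu:0 Ld:1 B:1 rd:1 wr:1>
#3 MUL src=r6,r0 held:FU  <A:0 Mu:0 Ld:1 B:1 rd:1 wr:1>
#4 MUL src=r6,r3 held:FU  <A:0 Mu:0 Ld:1 B:1 rd:1 wr:1>
#5 MEM src=r5 held:WAW  <A:0 Mu:0 Ld:1 B:1 rd:1 wr:1>
#6 BR src=r6,r2 held:RD_PORT  <A:0 Mu:0 Ld:1 B:1 rd:1 wr:1>
#7 ALU src=r1,r5 held:FU  <A:0 Mu:0 Ld:1 B:1 rd:1 wr:1>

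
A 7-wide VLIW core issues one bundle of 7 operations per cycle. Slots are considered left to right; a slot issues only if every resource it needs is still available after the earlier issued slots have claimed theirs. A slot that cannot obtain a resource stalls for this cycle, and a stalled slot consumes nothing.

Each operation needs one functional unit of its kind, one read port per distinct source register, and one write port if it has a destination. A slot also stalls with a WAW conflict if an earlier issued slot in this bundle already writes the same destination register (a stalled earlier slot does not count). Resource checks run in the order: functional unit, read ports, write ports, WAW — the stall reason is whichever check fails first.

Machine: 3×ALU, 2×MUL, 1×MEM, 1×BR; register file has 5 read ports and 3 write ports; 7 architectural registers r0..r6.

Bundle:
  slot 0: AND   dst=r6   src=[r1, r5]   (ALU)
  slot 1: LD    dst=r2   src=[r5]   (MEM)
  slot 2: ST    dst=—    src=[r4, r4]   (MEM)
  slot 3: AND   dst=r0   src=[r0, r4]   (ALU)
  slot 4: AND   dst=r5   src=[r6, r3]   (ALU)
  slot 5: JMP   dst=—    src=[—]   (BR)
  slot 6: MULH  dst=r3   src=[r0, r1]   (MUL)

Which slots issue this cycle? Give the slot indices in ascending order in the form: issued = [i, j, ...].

slot 0 (ALU): ISSUE — free A2,Mu2,Ld1,B1 rp3 wp2
slot 1 (MEM): ISSUE — free A2,Mu2,Ld0,B1 rp2 wp1
slot 2 (MEM): stall FU — free A2,Mu2,Ld0,B1 rp2 wp1
slot 3 (ALU): ISSUE — free A1,Mu2,Ld0,B1 rp0 wp0
slot 4 (ALU): stall RD_PORT — free A1,Mu2,Ld0,B1 rp0 wp0
slot 5 (BR): ISSUE — free A1,Mu2,Ld0,B0 rp0 wp0
slot 6 (MUL): stall RD_PORT — free A1,Mu2,Ld0,B0 rp0 wp0

issued = [0, 1, 3, 5]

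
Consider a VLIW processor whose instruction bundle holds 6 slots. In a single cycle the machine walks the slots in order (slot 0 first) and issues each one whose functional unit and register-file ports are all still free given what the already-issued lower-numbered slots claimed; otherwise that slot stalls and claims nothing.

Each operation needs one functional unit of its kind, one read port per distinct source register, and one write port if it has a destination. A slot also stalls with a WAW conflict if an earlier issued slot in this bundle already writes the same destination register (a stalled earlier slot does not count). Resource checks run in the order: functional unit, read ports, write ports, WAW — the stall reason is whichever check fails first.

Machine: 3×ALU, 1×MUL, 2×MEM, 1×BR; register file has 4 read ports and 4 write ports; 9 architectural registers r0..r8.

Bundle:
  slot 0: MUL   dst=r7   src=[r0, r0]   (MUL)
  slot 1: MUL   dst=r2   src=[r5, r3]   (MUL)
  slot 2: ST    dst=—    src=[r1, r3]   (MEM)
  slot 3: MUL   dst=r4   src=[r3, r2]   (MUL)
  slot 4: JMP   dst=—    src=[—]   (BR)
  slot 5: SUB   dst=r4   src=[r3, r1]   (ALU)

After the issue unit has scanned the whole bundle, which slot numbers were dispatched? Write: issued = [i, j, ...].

issued = [0, 2, 4]

[0] MUL needs rd=1 wr=1: ok; after: ALU=3 MUL=0 MEM=2 BR=1, R=3, W=3
[1] MUL needs rd=2 wr=1: FU; after: ALU=3 MUL=0 MEM=2 BR=1, R=3, W=3
[2] MEM needs rd=2 wr=0: ok; after: ALU=3 MUL=0 MEM=1 BR=1, R=1, W=3
[3] MUL needs rd=2 wr=1: FU; after: ALU=3 MUL=0 MEM=1 BR=1, R=1, W=3
[4] BR needs rd=0 wr=0: ok; after: ALU=3 MUL=0 MEM=1 BR=0, R=1, W=3
[5] ALU needs rd=2 wr=1: RD_PORT; after: ALU=3 MUL=0 MEM=1 BR=0, R=1, W=3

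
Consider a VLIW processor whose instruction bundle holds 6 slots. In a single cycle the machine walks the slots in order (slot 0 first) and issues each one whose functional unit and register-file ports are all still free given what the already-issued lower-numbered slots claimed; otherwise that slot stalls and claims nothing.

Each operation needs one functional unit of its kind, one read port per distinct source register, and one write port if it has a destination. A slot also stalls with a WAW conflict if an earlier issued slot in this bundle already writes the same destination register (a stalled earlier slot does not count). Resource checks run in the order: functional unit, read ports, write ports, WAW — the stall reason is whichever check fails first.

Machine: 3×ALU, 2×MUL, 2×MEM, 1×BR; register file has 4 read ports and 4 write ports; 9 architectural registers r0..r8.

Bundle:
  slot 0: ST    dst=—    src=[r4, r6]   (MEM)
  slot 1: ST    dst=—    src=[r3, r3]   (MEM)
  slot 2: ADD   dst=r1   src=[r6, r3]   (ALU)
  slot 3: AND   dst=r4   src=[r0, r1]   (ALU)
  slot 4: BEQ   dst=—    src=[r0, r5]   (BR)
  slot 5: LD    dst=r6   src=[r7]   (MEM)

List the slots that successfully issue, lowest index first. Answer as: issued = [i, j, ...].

(0) want 1×MEM +2rd +0wr — yes → AL3|MU2|ME1|BR1|rd2|wr4
(1) want 1×MEM +1rd +0wr — yes → AL3|MU2|ME0|BR1|rd1|wr4
(2) want 1×ALU +2rd +1wr — RD_PORT → AL3|MU2|ME0|BR1|rd1|wr4
(3) want 1×ALU +2rd +1wr — RD_PORT → AL3|MU2|ME0|BR1|rd1|wr4
(4) want 1×BR +2rd +0wr — RD_PORT → AL3|MU2|ME0|BR1|rd1|wr4
(5) want 1×MEM +1rd +1wr — FU → AL3|MU2|ME0|BR1|rd1|wr4

issued = [0, 1]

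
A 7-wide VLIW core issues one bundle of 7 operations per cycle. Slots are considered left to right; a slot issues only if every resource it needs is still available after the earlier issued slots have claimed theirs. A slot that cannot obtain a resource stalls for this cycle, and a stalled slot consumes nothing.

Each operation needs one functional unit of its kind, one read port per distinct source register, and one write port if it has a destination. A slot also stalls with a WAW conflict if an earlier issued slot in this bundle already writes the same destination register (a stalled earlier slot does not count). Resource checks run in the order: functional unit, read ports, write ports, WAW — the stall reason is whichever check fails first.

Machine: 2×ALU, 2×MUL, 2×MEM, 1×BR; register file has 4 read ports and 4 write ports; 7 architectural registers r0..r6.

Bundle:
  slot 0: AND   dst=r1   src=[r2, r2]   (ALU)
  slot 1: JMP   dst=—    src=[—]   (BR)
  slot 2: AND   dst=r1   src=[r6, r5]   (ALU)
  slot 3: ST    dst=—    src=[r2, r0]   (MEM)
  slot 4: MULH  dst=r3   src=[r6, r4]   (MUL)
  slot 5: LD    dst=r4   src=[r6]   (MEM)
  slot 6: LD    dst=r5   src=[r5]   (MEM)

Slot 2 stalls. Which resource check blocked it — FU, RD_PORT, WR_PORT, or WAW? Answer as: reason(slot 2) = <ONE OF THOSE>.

  0. ALU→r1 ⇒ go  {1A/2Mu/2Ld/1B | 3r 3w}
  1. BR ⇒ go  {1A/2Mu/2Ld/0B | 3r 3w}
  2. ALU→r1 ⇒ no(WAW)  {1A/2Mu/2Ld/0B | 3r 3w}
  3. MEM ⇒ go  {1A/2Mu/1Ld/0B | 1r 3w}
  4. MUL→r3 ⇒ no(RD_PORT)  {1A/2Mu/1Ld/0B | 1r 3w}
  5. MEM→r4 ⇒ go  {1A/2Mu/0Ld/0B | 0r 2w}
  6. MEM→r5 ⇒ no(FU)  {1A/2Mu/0Ld/0B | 0r 2w}

reason(slot 2) = WAW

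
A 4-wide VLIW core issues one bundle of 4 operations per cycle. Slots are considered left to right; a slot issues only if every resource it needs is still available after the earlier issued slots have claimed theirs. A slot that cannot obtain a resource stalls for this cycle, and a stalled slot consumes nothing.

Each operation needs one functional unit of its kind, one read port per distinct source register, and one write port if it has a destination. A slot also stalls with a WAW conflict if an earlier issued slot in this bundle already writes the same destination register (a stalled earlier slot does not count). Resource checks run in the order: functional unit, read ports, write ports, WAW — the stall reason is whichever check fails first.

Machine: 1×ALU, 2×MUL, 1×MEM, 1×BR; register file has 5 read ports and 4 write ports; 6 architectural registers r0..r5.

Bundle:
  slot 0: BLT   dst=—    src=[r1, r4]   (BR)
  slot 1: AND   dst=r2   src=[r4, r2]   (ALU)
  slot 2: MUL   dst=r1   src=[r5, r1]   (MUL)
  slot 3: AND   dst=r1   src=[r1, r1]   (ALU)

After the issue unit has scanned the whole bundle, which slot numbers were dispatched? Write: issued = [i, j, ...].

issued = [0, 1]

[0] BR needs rd=2 wr=0: ok; after: ALU=1 MUL=2 MEM=1 BR=0, R=3, W=4
[1] ALU needs rd=2 wr=1: ok; after: ALU=0 MUL=2 MEM=1 BR=0, R=1, W=3
[2] MUL needs rd=2 wr=1: RD_PORT; after: ALU=0 MUL=2 MEM=1 BR=0, R=1, W=3
[3] ALU needs rd=1 wr=1: FU; after: ALU=0 MUL=2 MEM=1 BR=0, R=1, W=3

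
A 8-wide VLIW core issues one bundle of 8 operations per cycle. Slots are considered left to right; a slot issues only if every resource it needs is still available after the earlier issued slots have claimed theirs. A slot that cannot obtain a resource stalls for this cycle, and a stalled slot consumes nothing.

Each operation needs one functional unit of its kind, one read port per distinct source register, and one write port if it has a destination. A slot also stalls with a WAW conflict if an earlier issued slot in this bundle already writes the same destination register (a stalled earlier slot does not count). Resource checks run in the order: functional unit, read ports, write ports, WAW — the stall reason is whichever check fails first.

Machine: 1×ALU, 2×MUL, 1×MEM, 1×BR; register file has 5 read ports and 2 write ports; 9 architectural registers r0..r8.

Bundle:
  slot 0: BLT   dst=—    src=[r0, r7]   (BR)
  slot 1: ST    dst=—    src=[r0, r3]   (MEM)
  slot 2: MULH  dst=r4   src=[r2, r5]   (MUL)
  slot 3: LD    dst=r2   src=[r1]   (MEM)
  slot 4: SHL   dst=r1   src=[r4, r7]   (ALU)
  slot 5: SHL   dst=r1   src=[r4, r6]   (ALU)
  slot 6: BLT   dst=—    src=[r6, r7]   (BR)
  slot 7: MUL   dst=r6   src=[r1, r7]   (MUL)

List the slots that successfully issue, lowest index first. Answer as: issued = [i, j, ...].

issued = [0, 1]

(0) want 1×BR +2rd +0wr — yes → AL1|MU2|ME1|BR0|rd3|wr2
(1) want 1×MEM +2rd +0wr — yes → AL1|MU2|ME0|BR0|rd1|wr2
(2) want 1×MUL +2rd +1wr — RD_PORT → AL1|MU2|ME0|BR0|rd1|wr2
(3) want 1×MEM +1rd +1wr — FU → AL1|MU2|ME0|BR0|rd1|wr2
(4) want 1×ALU +2rd +1wr — RD_PORT → AL1|MU2|ME0|BR0|rd1|wr2
(5) want 1×ALU +2rd +1wr — RD_PORT → AL1|MU2|ME0|BR0|rd1|wr2
(6) want 1×BR +2rd +0wr — FU → AL1|MU2|ME0|BR0|rd1|wr2
(7) want 1×MUL +2rd +1wr — RD_PORT → AL1|MU2|ME0|BR0|rd1|wr2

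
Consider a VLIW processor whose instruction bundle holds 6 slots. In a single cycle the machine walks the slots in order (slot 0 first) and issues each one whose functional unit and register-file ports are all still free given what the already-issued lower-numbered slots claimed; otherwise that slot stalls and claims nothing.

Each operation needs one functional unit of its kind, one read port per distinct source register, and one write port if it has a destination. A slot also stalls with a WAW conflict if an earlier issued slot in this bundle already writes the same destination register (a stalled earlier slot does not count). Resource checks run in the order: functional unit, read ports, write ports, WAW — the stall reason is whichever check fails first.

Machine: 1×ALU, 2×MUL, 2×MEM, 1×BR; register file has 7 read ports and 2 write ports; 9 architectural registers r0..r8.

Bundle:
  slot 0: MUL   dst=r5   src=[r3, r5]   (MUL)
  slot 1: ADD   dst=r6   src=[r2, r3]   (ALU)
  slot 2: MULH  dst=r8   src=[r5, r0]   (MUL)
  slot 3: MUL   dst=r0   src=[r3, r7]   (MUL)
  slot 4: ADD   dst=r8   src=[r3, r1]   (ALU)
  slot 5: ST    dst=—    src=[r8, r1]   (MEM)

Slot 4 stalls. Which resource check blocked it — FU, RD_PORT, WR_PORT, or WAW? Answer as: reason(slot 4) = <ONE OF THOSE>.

reason(slot 4) = FU

slot 0 (MUL): ISSUE — free A1,Mu1,Ld2,B1 rp5 wp1
slot 1 (ALU): ISSUE — free A0,Mu1,Ld2,B1 rp3 wp0
slot 2 (MUL): stall WR_PORT — free A0,Mu1,Ld2,B1 rp3 wp0
slot 3 (MUL): stall WR_PORT — free A0,Mu1,Ld2,B1 rp3 wp0
slot 4 (ALU): stall FU — free A0,Mu1,Ld2,B1 rp3 wp0
slot 5 (MEM): ISSUE — free A0,Mu1,Ld1,B1 rp1 wp0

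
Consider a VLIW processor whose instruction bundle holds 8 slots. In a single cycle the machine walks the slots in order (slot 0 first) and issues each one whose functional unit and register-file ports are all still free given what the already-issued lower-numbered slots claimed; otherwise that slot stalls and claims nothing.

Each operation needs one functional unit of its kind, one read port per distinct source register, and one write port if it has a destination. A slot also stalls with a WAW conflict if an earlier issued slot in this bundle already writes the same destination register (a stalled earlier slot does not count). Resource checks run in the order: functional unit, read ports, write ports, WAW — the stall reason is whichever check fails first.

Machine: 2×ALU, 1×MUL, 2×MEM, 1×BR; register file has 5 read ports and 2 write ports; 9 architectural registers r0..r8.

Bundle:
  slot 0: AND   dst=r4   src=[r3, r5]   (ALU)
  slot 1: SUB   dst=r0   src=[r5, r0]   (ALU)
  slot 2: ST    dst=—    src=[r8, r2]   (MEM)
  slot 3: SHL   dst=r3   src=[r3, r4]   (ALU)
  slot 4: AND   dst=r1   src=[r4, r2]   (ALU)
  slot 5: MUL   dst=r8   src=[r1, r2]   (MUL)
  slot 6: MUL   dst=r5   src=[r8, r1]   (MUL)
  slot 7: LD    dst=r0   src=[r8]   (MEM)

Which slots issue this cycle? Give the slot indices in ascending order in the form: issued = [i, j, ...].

#0 ALU src=r3,r5 dispatched  <A:1 Mu:1 Ld:2 B:1 rd:3 wr:1>
#1 ALU src=r5,r0 dispatched  <A:0 Mu:1 Ld:2 B:1 rd:1 wr:0>
#2 MEM src=r8,r2 held:RD_PORT  <A:0 Mu:1 Ld:2 B:1 rd:1 wr:0>
#3 ALU src=r3,r4 held:FU  <A:0 Mu:1 Ld:2 B:1 rd:1 wr:0>
#4 ALU src=r4,r2 held:FU  <A:0 Mu:1 Ld:2 B:1 rd:1 wr:0>
#5 MUL src=r1,r2 held:RD_PORT  <A:0 Mu:1 Ld:2 B:1 rd:1 wr:0>
#6 MUL src=r8,r1 held:RD_PORT  <A:0 Mu:1 Ld:2 B:1 rd:1 wr:0>
#7 MEM src=r8 held:WR_PORT  <A:0 Mu:1 Ld:2 B:1 rd:1 wr:0>

issued = [0, 1]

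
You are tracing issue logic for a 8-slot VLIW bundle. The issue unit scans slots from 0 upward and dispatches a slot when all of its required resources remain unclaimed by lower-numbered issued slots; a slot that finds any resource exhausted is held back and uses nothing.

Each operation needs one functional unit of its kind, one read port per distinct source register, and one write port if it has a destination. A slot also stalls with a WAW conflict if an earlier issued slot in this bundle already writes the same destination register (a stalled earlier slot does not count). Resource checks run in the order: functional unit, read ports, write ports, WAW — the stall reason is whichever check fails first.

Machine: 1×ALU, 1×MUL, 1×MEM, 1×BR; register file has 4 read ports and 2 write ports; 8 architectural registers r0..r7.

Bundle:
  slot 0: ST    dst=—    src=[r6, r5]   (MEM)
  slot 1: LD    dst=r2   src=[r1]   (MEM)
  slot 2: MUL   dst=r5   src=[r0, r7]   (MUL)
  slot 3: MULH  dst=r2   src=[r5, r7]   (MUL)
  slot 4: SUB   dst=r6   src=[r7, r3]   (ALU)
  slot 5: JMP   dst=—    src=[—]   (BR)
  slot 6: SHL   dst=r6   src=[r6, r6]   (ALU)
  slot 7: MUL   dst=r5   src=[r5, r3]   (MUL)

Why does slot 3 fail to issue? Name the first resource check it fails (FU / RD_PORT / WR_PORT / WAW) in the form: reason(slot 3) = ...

  0. MEM ⇒ go  {1A/1Mu/0Ld/1B | 2r 2w}
  1. MEM→r2 ⇒ no(FU)  {1A/1Mu/0Ld/1B | 2r 2w}
  2. MUL→r5 ⇒ go  {1A/0Mu/0Ld/1B | 0r 1w}
  3. MUL→r2 ⇒ no(FU)  {1A/0Mu/0Ld/1B | 0r 1w}
  4. ALU→r6 ⇒ no(RD_PORT)  {1A/0Mu/0Ld/1B | 0r 1w}
  5. BR ⇒ go  {1A/0Mu/0Ld/0B | 0r 1w}
  6. ALU→r6 ⇒ no(RD_PORT)  {1A/0Mu/0Ld/0B | 0r 1w}
  7. MUL→r5 ⇒ no(FU)  {1A/0Mu/0Ld/0B | 0r 1w}

reason(slot 3) = FU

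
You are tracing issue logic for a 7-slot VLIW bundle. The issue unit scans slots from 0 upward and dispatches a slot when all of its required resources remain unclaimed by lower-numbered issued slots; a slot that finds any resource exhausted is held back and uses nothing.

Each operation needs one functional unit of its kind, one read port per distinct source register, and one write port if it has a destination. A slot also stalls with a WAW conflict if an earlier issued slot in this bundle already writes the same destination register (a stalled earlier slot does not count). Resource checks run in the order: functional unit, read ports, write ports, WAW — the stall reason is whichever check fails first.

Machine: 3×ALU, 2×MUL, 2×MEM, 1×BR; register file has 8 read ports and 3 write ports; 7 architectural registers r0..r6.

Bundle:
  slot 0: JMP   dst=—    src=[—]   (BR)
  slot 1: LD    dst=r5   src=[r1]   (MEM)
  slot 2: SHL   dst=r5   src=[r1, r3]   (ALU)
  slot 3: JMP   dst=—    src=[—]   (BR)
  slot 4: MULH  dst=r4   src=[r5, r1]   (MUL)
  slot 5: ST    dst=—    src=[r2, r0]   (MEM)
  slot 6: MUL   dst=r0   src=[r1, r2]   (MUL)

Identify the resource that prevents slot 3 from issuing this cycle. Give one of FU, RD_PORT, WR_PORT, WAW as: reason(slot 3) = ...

(0) want 1×BR +0rd +0wr — yes → AL3|MU2|ME2|BR0|rd8|wr3
(1) want 1×MEM +1rd +1wr — yes → AL3|MU2|ME1|BR0|rd7|wr2
(2) want 1×ALU +2rd +1wr — WAW → AL3|MU2|ME1|BR0|rd7|wr2
(3) want 1×BR +0rd +0wr — FU → AL3|MU2|ME1|BR0|rd7|wr2
(4) want 1×MUL +2rd +1wr — yes → AL3|MU1|ME1|BR0|rd5|wr1
(5) want 1×MEM +2rd +0wr — yes → AL3|MU1|ME0|BR0|rd3|wr1
(6) want 1×MUL +2rd +1wr — yes → AL3|MU0|ME0|BR0|rd1|wr0

reason(slot 3) = FU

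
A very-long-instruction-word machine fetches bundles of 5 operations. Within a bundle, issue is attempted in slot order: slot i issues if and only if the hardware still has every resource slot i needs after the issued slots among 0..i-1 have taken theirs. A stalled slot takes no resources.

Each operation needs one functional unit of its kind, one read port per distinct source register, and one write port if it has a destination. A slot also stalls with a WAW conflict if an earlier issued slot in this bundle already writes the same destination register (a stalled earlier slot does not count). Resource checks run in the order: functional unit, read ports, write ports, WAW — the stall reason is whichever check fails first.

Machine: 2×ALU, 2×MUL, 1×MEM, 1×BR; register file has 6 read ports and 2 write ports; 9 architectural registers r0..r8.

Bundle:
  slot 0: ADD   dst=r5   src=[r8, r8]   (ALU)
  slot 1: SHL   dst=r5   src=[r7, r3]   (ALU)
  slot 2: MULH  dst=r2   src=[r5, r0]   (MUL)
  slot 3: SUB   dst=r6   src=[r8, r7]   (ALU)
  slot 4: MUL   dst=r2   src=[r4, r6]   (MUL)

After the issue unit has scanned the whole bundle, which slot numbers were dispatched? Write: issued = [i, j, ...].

#0 ALU src=r8,r8 dispatched  <A:1 Mu:2 Ld:1 B:1 rd:5 wr:1>
#1 ALU src=r7,r3 held:WAW  <A:1 Mu:2 Ld:1 B:1 rd:5 wr:1>
#2 MUL src=r5,r0 dispatched  <A:1 Mu:1 Ld:1 B:1 rd:3 wr:0>
#3 ALU src=r8,r7 held:WR_PORT  <A:1 Mu:1 Ld:1 B:1 rd:3 wr:0>
#4 MUL src=r4,r6 held:WR_PORT  <A:1 Mu:1 Ld:1 B:1 rd:3 wr:0>

issued = [0, 2]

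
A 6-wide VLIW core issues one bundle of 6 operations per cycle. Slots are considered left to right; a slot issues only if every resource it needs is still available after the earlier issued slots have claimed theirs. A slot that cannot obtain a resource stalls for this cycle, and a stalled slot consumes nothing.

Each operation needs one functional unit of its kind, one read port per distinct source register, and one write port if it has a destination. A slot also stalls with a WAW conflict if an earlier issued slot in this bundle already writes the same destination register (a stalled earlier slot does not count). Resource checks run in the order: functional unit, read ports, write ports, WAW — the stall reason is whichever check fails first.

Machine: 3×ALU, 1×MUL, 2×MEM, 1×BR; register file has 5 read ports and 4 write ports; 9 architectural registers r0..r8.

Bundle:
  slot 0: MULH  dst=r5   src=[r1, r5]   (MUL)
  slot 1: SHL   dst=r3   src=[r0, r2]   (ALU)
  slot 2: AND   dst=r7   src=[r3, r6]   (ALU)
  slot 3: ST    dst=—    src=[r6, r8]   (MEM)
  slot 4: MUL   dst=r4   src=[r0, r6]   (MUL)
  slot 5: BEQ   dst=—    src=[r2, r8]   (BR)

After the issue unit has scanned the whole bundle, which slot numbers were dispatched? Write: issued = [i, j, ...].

issued = [0, 1]

#0 MUL src=r1,r5 dispatched  <A:3 Mu:0 Ld:2 B:1 rd:3 wr:3>
#1 ALU src=r0,r2 dispatched  <A:2 Mu:0 Ld:2 B:1 rd:1 wr:2>
#2 ALU src=r3,r6 held:RD_PORT  <A:2 Mu:0 Ld:2 B:1 rd:1 wr:2>
#3 MEM src=r6,r8 held:RD_PORT  <A:2 Mu:0 Ld:2 B:1 rd:1 wr:2>
#4 MUL src=r0,r6 held:FU  <A:2 Mu:0 Ld:2 B:1 rd:1 wr:2>
#5 BR src=r2,r8 held:RD_PORT  <A:2 Mu:0 Ld:2 B:1 rd:1 wr:2>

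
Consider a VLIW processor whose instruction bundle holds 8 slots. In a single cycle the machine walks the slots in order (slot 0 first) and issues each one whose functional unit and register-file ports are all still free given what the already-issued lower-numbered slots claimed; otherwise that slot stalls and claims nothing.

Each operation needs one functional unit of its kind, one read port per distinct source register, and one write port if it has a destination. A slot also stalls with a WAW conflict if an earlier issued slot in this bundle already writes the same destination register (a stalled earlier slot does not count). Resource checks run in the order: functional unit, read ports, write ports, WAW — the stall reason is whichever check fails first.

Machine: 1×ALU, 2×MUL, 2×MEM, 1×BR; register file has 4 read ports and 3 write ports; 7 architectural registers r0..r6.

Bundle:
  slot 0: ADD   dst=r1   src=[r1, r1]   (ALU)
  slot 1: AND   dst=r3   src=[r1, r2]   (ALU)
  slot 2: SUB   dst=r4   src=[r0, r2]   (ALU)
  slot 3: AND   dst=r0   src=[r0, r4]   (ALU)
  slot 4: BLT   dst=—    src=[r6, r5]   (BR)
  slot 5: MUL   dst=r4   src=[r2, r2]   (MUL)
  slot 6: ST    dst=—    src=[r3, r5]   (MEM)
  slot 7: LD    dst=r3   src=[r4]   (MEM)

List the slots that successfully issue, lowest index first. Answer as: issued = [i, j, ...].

issued = [0, 4, 5]

slot 0 (ALU): ISSUE — free A0,Mu2,Ld2,B1 rp3 wp2
slot 1 (ALU): stall FU — free A0,Mu2,Ld2,B1 rp3 wp2
slot 2 (ALU): stall FU — free A0,Mu2,Ld2,B1 rp3 wp2
slot 3 (ALU): stall FU — free A0,Mu2,Ld2,B1 rp3 wp2
slot 4 (BR): ISSUE — free A0,Mu2,Ld2,B0 rp1 wp2
slot 5 (MUL): ISSUE — free A0,Mu1,Ld2,B0 rp0 wp1
slot 6 (MEM): stall RD_PORT — free A0,Mu1,Ld2,B0 rp0 wp1
slot 7 (MEM): stall RD_PORT — free A0,Mu1,Ld2,B0 rp0 wp1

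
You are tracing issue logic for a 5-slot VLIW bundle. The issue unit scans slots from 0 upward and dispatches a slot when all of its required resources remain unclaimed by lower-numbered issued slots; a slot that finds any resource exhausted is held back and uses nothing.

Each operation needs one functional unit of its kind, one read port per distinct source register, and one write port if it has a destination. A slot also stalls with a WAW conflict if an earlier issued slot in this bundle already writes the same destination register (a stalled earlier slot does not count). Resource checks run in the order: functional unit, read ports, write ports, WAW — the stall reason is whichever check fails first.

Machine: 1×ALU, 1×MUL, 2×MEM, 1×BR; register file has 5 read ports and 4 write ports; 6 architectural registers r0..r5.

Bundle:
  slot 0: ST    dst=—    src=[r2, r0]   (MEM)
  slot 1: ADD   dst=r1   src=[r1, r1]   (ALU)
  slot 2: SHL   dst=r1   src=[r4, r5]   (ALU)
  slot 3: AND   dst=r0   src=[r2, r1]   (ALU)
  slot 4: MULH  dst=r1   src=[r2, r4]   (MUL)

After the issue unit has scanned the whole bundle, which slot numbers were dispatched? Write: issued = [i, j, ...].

issued = [0, 1]

(0) want 1×MEM +2rd +0wr — yes → AL1|MU1|ME1|BR1|rd3|wr4
(1) want 1×ALU +1rd +1wr — yes → AL0|MU1|ME1|BR1|rd2|wr3
(2) want 1×ALU +2rd +1wr — FU → AL0|MU1|ME1|BR1|rd2|wr3
(3) want 1×ALU +2rd +1wr — FU → AL0|MU1|ME1|BR1|rd2|wr3
(4) want 1×MUL +2rd +1wr — WAW → AL0|MU1|ME1|BR1|rd2|wr3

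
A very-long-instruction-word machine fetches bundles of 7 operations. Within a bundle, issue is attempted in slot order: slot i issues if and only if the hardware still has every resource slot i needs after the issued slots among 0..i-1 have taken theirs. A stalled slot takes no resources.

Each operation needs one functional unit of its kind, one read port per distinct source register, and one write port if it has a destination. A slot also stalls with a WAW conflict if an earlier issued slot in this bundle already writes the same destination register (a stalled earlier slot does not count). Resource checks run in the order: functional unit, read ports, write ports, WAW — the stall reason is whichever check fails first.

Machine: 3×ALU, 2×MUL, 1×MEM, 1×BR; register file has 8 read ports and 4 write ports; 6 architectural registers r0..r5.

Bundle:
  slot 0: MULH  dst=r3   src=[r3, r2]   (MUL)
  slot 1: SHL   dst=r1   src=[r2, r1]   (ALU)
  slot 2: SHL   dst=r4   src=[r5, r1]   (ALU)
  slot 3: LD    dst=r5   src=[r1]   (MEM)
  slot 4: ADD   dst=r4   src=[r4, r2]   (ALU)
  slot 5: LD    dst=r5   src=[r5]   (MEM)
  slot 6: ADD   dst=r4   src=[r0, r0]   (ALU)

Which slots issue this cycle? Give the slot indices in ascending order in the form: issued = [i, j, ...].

  0. MUL→r3 ⇒ go  {3A/1Mu/1Ld/1B | 6r 3w}
  1. ALU→r1 ⇒ go  {2A/1Mu/1Ld/1B | 4r 2w}
  2. ALU→r4 ⇒ go  {1A/1Mu/1Ld/1B | 2r 1w}
  3. MEM→r5 ⇒ go  {1A/1Mu/0Ld/1B | 1r 0w}
  4. ALU→r4 ⇒ no(RD_PORT)  {1A/1Mu/0Ld/1B | 1r 0w}
  5. MEM→r5 ⇒ no(FU)  {1A/1Mu/0Ld/1B | 1r 0w}
  6. ALU→r4 ⇒ no(WR_PORT)  {1A/1Mu/0Ld/1B | 1r 0w}

issued = [0, 1, 2, 3]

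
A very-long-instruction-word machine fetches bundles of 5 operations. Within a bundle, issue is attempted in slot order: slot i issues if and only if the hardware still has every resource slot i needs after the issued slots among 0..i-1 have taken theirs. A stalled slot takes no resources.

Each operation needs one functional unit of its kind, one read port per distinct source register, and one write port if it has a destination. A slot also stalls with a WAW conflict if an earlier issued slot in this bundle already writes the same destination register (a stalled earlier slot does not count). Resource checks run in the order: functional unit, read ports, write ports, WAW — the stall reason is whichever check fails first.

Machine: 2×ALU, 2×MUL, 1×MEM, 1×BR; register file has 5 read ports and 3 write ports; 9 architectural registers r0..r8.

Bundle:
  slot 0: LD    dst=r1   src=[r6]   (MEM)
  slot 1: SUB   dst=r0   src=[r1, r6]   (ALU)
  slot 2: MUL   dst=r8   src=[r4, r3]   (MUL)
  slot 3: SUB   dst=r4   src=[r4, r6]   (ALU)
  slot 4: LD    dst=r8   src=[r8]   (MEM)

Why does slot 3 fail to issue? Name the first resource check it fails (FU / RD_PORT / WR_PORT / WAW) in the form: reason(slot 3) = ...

slot 0 (MEM): ISSUE — free A2,Mu2,Ld0,B1 rp4 wp2
slot 1 (ALU): ISSUE — free A1,Mu2,Ld0,B1 rp2 wp1
slot 2 (MUL): ISSUE — free A1,Mu1,Ld0,B1 rp0 wp0
slot 3 (ALU): stall RD_PORT — free A1,Mu1,Ld0,B1 rp0 wp0
slot 4 (MEM): stall FU — free A1,Mu1,Ld0,B1 rp0 wp0

reason(slot 3) = RD_PORT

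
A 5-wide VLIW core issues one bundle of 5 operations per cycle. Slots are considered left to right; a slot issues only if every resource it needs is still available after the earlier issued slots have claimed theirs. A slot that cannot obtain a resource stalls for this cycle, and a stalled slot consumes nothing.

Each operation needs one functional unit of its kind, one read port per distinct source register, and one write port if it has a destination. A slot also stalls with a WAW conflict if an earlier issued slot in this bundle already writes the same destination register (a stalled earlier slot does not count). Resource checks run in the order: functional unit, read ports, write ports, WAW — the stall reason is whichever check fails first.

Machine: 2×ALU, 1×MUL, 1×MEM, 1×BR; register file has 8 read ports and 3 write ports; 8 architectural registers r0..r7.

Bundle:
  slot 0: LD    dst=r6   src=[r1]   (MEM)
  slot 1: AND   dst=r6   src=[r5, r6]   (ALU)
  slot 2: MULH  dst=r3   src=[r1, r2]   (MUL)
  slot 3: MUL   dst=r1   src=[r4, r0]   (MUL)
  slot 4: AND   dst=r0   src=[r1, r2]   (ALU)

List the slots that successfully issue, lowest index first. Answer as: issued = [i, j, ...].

[0] MEM needs rd=1 wr=1: ok; after: ALU=2 MUL=1 MEM=0 BR=1, R=7, W=2
[1] ALU needs rd=2 wr=1: WAW; after: ALU=2 MUL=1 MEM=0 BR=1, R=7, W=2
[2] MUL needs rd=2 wr=1: ok; after: ALU=2 MUL=0 MEM=0 BR=1, R=5, W=1
[3] MUL needs rd=2 wr=1: FU; after: ALU=2 MUL=0 MEM=0 BR=1, R=5, W=1
[4] ALU needs rd=2 wr=1: ok; after: ALU=1 MUL=0 MEM=0 BR=1, R=3, W=0

issued = [0, 2, 4]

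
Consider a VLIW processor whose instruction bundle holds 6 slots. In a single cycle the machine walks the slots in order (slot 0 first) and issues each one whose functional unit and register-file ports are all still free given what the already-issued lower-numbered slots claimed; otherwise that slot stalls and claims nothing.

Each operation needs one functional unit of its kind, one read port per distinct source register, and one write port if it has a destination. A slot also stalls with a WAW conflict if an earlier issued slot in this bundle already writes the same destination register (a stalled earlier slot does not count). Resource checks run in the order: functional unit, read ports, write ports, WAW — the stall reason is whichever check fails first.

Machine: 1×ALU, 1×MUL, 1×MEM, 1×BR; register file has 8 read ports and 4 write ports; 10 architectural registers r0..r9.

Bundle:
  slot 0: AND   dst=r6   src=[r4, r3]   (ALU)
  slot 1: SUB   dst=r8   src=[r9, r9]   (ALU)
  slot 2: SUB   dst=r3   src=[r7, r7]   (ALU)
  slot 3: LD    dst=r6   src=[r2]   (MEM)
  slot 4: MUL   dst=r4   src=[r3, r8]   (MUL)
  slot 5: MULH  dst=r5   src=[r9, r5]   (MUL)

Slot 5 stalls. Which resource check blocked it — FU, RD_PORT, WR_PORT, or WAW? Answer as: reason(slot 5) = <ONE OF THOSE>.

  0. ALU→r6 ⇒ go  {0A/1Mu/1Ld/1B | 6r 3w}
  1. ALU→r8 ⇒ no(FU)  {0A/1Mu/1Ld/1B | 6r 3w}
  2. ALU→r3 ⇒ no(FU)  {0A/1Mu/1Ld/1B | 6r 3w}
  3. MEM→r6 ⇒ no(WAW)  {0A/1Mu/1Ld/1B | 6r 3w}
  4. MUL→r4 ⇒ go  {0A/0Mu/1Ld/1B | 4r 2w}
  5. MUL→r5 ⇒ no(FU)  {0A/0Mu/1Ld/1B | 4r 2w}

reason(slot 5) = FU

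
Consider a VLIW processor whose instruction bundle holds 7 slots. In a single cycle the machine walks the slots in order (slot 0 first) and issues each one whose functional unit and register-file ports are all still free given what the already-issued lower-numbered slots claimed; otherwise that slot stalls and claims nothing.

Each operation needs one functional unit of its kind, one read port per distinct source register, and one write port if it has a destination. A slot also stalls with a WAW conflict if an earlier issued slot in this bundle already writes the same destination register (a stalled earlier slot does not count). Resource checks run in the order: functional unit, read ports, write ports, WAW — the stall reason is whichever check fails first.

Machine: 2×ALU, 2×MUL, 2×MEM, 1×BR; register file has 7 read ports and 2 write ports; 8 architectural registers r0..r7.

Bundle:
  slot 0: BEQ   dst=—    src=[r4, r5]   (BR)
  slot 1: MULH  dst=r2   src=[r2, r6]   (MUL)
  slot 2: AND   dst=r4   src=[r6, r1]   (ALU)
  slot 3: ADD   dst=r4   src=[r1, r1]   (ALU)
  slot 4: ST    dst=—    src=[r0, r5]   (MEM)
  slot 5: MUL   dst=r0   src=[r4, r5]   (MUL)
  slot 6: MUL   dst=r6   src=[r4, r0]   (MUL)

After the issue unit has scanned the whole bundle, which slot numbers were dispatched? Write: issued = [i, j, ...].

issued = [0, 1, 2]

(0) want 1×BR +2rd +0wr — yes → AL2|MU2|ME2|BR0|rd5|wr2
(1) want 1×MUL +2rd +1wr — yes → AL2|MU1|ME2|BR0|rd3|wr1
(2) want 1×ALU +2rd +1wr — yes → AL1|MU1|ME2|BR0|rd1|wr0
(3) want 1×ALU +1rd +1wr — WR_PORT → AL1|MU1|ME2|BR0|rd1|wr0
(4) want 1×MEM +2rd +0wr — RD_PORT → AL1|MU1|ME2|BR0|rd1|wr0
(5) want 1×MUL +2rd +1wr — RD_PORT → AL1|MU1|ME2|BR0|rd1|wr0
(6) want 1×MUL +2rd +1wr — RD_PORT → AL1|MU1|ME2|BR0|rd1|wr0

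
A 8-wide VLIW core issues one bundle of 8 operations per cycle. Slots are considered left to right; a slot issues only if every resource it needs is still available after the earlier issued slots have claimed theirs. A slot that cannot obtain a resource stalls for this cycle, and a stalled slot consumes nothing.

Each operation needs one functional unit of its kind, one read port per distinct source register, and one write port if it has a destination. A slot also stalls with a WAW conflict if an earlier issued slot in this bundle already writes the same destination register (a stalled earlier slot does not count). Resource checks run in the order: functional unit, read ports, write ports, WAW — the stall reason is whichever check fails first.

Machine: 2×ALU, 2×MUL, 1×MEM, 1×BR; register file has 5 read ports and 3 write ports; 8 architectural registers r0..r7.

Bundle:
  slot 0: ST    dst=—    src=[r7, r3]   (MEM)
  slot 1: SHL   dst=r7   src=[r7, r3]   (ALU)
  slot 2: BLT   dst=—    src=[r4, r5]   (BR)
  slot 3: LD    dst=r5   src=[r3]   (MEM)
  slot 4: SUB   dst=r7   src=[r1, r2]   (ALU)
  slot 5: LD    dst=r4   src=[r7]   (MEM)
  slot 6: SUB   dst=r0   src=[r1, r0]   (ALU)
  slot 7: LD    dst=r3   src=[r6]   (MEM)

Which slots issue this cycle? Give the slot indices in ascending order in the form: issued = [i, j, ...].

issued = [0, 1]

(0) want 1×MEM +2rd +0wr — yes → AL2|MU2|ME0|BR1|rd3|wr3
(1) want 1×ALU +2rd +1wr — yes → AL1|MU2|ME0|BR1|rd1|wr2
(2) want 1×BR +2rd +0wr — RD_PORT → AL1|MU2|ME0|BR1|rd1|wr2
(3) want 1×MEM +1rd +1wr — FU → AL1|MU2|ME0|BR1|rd1|wr2
(4) want 1×ALU +2rd +1wr — RD_PORT → AL1|MU2|ME0|BR1|rd1|wr2
(5) want 1×MEM +1rd +1wr — FU → AL1|MU2|ME0|BR1|rd1|wr2
(6) want 1×ALU +2rd +1wr — RD_PORT → AL1|MU2|ME0|BR1|rd1|wr2
(7) want 1×MEM +1rd +1wr — FU → AL1|MU2|ME0|BR1|rd1|wr2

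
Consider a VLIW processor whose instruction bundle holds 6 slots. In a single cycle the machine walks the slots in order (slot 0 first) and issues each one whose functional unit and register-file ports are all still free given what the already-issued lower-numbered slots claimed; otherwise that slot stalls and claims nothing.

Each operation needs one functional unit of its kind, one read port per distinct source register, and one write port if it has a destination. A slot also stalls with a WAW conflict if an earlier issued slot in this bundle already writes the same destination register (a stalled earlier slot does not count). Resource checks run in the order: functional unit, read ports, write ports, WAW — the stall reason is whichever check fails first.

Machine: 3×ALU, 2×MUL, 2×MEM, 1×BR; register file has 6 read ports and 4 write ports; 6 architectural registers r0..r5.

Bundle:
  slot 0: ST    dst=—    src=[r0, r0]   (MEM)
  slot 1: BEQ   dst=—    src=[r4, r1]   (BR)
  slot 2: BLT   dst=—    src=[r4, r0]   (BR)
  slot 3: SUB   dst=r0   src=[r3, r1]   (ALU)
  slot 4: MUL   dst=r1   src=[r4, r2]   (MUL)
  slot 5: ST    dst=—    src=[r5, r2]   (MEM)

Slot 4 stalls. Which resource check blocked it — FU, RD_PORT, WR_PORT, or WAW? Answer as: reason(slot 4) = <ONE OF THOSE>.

[0] MEM needs rd=1 wr=0: ok; after: ALU=3 MUL=2 MEM=1 BR=1, R=5, W=4
[1] BR needs rd=2 wr=0: ok; after: ALU=3 MUL=2 MEM=1 BR=0, R=3, W=4
[2] BR needs rd=2 wr=0: FU; after: ALU=3 MUL=2 MEM=1 BR=0, R=3, W=4
[3] ALU needs rd=2 wr=1: ok; after: ALU=2 MUL=2 MEM=1 BR=0, R=1, W=3
[4] MUL needs rd=2 wr=1: RD_PORT; after: ALU=2 MUL=2 MEM=1 BR=0, R=1, W=3
[5] MEM needs rd=2 wr=0: RD_PORT; after: ALU=2 MUL=2 MEM=1 BR=0, R=1, W=3

reason(slot 4) = RD_PORT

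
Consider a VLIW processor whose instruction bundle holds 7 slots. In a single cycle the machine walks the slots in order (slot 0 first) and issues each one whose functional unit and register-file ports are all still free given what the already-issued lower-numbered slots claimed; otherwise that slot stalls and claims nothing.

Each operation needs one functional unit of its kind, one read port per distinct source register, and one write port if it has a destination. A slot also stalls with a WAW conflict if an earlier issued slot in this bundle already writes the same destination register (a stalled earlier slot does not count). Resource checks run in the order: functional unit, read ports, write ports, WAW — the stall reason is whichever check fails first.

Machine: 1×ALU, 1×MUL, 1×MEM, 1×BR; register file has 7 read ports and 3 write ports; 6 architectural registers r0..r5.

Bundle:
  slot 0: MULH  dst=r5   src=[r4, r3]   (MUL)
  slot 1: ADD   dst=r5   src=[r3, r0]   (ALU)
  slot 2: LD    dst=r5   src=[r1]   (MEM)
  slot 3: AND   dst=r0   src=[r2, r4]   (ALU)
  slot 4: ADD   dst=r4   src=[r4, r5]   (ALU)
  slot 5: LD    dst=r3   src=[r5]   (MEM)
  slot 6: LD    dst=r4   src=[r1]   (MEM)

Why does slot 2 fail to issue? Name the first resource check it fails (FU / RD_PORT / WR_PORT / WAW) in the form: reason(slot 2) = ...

reason(slot 2) = WAW

  0. MUL→r5 ⇒ go  {1A/0Mu/1Ld/1B | 5r 2w}
  1. ALU→r5 ⇒ no(WAW)  {1A/0Mu/1Ld/1B | 5r 2w}
  2. MEM→r5 ⇒ no(WAW)  {1A/0Mu/1Ld/1B | 5r 2w}
  3. ALU→r0 ⇒ go  {0A/0Mu/1Ld/1B | 3r 1w}
  4. ALU→r4 ⇒ no(FU)  {0A/0Mu/1Ld/1B | 3r 1w}
  5. MEM→r3 ⇒ go  {0A/0Mu/0Ld/1B | 2r 0w}
  6. MEM→r4 ⇒ no(FU)  {0A/0Mu/0Ld/1B | 2r 0w}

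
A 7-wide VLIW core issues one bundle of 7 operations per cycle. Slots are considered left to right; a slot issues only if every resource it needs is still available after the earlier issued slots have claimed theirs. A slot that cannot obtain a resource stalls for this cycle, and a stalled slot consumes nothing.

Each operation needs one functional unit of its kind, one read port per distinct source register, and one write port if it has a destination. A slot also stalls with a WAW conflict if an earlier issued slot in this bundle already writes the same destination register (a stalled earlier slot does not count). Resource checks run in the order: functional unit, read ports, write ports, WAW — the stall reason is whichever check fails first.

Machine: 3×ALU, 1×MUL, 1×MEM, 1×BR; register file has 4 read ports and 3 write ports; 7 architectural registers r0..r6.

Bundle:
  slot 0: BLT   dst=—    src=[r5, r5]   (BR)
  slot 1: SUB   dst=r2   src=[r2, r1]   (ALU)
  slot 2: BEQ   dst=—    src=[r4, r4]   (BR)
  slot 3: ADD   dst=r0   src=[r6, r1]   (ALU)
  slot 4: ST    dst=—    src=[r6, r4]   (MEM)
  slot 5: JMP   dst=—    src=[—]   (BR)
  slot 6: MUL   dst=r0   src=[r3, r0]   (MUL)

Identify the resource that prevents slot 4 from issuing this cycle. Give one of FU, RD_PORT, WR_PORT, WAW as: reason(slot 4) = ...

reason(slot 4) = RD_PORT

  0. BR ⇒ go  {3A/1Mu/1Ld/0B | 3r 3w}
  1. ALU→r2 ⇒ go  {2A/1Mu/1Ld/0B | 1r 2w}
  2. BR ⇒ no(FU)  {2A/1Mu/1Ld/0B | 1r 2w}
  3. ALU→r0 ⇒ no(RD_PORT)  {2A/1Mu/1Ld/0B | 1r 2w}
  4. MEM ⇒ no(RD_PORT)  {2A/1Mu/1Ld/0B | 1r 2w}
  5. BR ⇒ no(FU)  {2A/1Mu/1Ld/0B | 1r 2w}
  6. MUL→r0 ⇒ no(RD_PORT)  {2A/1Mu/1Ld/0B | 1r 2w}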